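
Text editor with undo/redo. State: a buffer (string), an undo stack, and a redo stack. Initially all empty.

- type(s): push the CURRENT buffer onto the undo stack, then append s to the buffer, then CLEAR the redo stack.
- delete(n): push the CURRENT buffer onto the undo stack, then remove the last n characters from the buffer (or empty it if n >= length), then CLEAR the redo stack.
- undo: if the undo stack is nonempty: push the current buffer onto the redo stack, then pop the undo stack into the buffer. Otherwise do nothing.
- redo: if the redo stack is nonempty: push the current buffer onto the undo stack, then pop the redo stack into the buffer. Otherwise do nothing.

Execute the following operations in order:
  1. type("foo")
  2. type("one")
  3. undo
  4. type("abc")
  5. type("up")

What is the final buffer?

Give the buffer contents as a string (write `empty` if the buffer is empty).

Answer: fooabcup

Derivation:
After op 1 (type): buf='foo' undo_depth=1 redo_depth=0
After op 2 (type): buf='fooone' undo_depth=2 redo_depth=0
After op 3 (undo): buf='foo' undo_depth=1 redo_depth=1
After op 4 (type): buf='fooabc' undo_depth=2 redo_depth=0
After op 5 (type): buf='fooabcup' undo_depth=3 redo_depth=0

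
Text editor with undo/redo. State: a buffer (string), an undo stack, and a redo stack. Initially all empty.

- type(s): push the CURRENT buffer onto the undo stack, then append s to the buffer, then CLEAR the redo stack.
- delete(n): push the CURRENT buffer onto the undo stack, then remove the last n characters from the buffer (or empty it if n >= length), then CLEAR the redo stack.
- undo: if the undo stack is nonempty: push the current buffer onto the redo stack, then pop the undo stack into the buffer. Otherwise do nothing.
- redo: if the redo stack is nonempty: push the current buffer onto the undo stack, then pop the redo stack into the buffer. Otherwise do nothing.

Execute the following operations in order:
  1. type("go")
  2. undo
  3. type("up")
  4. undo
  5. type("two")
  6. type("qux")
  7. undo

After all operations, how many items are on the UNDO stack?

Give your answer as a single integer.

After op 1 (type): buf='go' undo_depth=1 redo_depth=0
After op 2 (undo): buf='(empty)' undo_depth=0 redo_depth=1
After op 3 (type): buf='up' undo_depth=1 redo_depth=0
After op 4 (undo): buf='(empty)' undo_depth=0 redo_depth=1
After op 5 (type): buf='two' undo_depth=1 redo_depth=0
After op 6 (type): buf='twoqux' undo_depth=2 redo_depth=0
After op 7 (undo): buf='two' undo_depth=1 redo_depth=1

Answer: 1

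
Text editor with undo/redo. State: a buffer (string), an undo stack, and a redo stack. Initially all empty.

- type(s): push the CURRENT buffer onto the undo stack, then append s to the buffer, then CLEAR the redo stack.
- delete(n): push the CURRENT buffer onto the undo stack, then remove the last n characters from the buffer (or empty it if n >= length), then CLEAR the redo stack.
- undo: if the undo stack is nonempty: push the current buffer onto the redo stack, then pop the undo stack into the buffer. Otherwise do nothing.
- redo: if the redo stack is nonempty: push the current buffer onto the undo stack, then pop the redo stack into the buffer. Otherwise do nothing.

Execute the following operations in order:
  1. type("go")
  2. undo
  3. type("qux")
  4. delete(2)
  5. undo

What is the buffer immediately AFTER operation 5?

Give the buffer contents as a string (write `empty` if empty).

Answer: qux

Derivation:
After op 1 (type): buf='go' undo_depth=1 redo_depth=0
After op 2 (undo): buf='(empty)' undo_depth=0 redo_depth=1
After op 3 (type): buf='qux' undo_depth=1 redo_depth=0
After op 4 (delete): buf='q' undo_depth=2 redo_depth=0
After op 5 (undo): buf='qux' undo_depth=1 redo_depth=1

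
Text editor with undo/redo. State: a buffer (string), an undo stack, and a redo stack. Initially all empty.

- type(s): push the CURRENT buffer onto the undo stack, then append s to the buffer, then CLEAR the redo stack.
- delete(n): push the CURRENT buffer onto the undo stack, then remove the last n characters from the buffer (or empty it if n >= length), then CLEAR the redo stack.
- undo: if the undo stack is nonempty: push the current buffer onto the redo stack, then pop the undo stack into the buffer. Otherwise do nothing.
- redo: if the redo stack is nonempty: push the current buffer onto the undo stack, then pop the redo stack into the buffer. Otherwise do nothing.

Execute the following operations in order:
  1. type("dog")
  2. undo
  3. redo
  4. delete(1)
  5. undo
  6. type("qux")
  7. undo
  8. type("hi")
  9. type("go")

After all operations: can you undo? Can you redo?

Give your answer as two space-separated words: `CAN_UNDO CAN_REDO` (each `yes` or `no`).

After op 1 (type): buf='dog' undo_depth=1 redo_depth=0
After op 2 (undo): buf='(empty)' undo_depth=0 redo_depth=1
After op 3 (redo): buf='dog' undo_depth=1 redo_depth=0
After op 4 (delete): buf='do' undo_depth=2 redo_depth=0
After op 5 (undo): buf='dog' undo_depth=1 redo_depth=1
After op 6 (type): buf='dogqux' undo_depth=2 redo_depth=0
After op 7 (undo): buf='dog' undo_depth=1 redo_depth=1
After op 8 (type): buf='doghi' undo_depth=2 redo_depth=0
After op 9 (type): buf='doghigo' undo_depth=3 redo_depth=0

Answer: yes no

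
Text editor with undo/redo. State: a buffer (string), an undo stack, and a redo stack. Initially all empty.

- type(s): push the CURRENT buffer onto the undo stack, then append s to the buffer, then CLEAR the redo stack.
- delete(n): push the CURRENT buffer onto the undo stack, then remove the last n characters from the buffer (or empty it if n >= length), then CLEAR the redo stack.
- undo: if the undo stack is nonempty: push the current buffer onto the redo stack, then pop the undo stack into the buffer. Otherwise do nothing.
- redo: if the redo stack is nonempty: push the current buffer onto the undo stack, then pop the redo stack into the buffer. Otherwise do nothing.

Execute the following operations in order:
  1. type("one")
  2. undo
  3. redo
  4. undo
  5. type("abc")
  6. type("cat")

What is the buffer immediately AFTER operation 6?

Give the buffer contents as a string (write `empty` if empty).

Answer: abccat

Derivation:
After op 1 (type): buf='one' undo_depth=1 redo_depth=0
After op 2 (undo): buf='(empty)' undo_depth=0 redo_depth=1
After op 3 (redo): buf='one' undo_depth=1 redo_depth=0
After op 4 (undo): buf='(empty)' undo_depth=0 redo_depth=1
After op 5 (type): buf='abc' undo_depth=1 redo_depth=0
After op 6 (type): buf='abccat' undo_depth=2 redo_depth=0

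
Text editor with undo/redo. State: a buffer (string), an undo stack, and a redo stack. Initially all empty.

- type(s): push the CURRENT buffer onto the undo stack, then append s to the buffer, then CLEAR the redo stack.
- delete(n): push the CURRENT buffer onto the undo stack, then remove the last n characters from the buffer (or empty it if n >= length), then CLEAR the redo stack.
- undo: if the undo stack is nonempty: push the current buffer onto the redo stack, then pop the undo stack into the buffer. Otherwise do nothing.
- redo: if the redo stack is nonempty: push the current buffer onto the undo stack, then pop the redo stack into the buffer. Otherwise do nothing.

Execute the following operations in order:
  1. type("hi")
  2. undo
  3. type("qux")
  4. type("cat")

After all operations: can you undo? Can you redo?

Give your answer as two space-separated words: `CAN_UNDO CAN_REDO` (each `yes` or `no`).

Answer: yes no

Derivation:
After op 1 (type): buf='hi' undo_depth=1 redo_depth=0
After op 2 (undo): buf='(empty)' undo_depth=0 redo_depth=1
After op 3 (type): buf='qux' undo_depth=1 redo_depth=0
After op 4 (type): buf='quxcat' undo_depth=2 redo_depth=0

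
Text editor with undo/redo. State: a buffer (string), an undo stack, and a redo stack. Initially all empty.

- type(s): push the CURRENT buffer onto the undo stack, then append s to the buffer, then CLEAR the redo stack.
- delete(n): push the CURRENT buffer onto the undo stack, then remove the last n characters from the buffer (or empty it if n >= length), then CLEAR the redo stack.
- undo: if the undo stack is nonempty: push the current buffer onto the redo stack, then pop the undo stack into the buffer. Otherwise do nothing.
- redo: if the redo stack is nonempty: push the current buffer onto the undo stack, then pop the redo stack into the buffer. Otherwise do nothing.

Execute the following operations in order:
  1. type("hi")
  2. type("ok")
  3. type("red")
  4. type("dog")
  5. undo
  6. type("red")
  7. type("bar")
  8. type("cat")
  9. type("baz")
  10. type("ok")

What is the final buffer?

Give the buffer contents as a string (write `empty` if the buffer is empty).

After op 1 (type): buf='hi' undo_depth=1 redo_depth=0
After op 2 (type): buf='hiok' undo_depth=2 redo_depth=0
After op 3 (type): buf='hiokred' undo_depth=3 redo_depth=0
After op 4 (type): buf='hiokreddog' undo_depth=4 redo_depth=0
After op 5 (undo): buf='hiokred' undo_depth=3 redo_depth=1
After op 6 (type): buf='hiokredred' undo_depth=4 redo_depth=0
After op 7 (type): buf='hiokredredbar' undo_depth=5 redo_depth=0
After op 8 (type): buf='hiokredredbarcat' undo_depth=6 redo_depth=0
After op 9 (type): buf='hiokredredbarcatbaz' undo_depth=7 redo_depth=0
After op 10 (type): buf='hiokredredbarcatbazok' undo_depth=8 redo_depth=0

Answer: hiokredredbarcatbazok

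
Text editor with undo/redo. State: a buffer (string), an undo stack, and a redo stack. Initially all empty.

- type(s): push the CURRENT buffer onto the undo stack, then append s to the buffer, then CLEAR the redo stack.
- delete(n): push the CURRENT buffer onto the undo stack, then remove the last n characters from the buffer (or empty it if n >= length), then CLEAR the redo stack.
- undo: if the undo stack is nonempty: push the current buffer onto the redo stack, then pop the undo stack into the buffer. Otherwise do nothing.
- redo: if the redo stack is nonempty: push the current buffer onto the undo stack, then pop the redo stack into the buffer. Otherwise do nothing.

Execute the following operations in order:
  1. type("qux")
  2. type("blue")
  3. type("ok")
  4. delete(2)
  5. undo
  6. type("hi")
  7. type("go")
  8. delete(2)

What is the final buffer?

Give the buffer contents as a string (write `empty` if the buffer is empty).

After op 1 (type): buf='qux' undo_depth=1 redo_depth=0
After op 2 (type): buf='quxblue' undo_depth=2 redo_depth=0
After op 3 (type): buf='quxblueok' undo_depth=3 redo_depth=0
After op 4 (delete): buf='quxblue' undo_depth=4 redo_depth=0
After op 5 (undo): buf='quxblueok' undo_depth=3 redo_depth=1
After op 6 (type): buf='quxblueokhi' undo_depth=4 redo_depth=0
After op 7 (type): buf='quxblueokhigo' undo_depth=5 redo_depth=0
After op 8 (delete): buf='quxblueokhi' undo_depth=6 redo_depth=0

Answer: quxblueokhi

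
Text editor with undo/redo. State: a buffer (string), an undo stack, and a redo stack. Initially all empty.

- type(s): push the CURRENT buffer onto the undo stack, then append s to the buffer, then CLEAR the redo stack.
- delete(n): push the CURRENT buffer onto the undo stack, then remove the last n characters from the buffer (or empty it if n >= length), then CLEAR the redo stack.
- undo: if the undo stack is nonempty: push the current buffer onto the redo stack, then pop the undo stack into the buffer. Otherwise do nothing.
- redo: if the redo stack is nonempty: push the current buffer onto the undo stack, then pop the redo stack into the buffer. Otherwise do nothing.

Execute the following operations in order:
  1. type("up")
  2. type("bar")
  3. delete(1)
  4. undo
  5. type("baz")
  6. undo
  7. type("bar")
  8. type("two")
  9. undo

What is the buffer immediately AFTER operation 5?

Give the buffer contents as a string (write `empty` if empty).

After op 1 (type): buf='up' undo_depth=1 redo_depth=0
After op 2 (type): buf='upbar' undo_depth=2 redo_depth=0
After op 3 (delete): buf='upba' undo_depth=3 redo_depth=0
After op 4 (undo): buf='upbar' undo_depth=2 redo_depth=1
After op 5 (type): buf='upbarbaz' undo_depth=3 redo_depth=0

Answer: upbarbaz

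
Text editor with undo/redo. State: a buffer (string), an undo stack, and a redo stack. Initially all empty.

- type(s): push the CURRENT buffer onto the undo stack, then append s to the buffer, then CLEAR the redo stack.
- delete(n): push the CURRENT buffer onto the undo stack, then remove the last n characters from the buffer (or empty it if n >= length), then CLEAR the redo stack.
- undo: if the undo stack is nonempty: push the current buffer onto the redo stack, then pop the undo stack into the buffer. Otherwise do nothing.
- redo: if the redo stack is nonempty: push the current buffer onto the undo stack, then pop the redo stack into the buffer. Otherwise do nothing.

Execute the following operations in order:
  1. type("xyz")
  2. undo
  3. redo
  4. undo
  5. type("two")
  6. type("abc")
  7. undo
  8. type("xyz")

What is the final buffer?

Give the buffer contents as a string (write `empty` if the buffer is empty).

After op 1 (type): buf='xyz' undo_depth=1 redo_depth=0
After op 2 (undo): buf='(empty)' undo_depth=0 redo_depth=1
After op 3 (redo): buf='xyz' undo_depth=1 redo_depth=0
After op 4 (undo): buf='(empty)' undo_depth=0 redo_depth=1
After op 5 (type): buf='two' undo_depth=1 redo_depth=0
After op 6 (type): buf='twoabc' undo_depth=2 redo_depth=0
After op 7 (undo): buf='two' undo_depth=1 redo_depth=1
After op 8 (type): buf='twoxyz' undo_depth=2 redo_depth=0

Answer: twoxyz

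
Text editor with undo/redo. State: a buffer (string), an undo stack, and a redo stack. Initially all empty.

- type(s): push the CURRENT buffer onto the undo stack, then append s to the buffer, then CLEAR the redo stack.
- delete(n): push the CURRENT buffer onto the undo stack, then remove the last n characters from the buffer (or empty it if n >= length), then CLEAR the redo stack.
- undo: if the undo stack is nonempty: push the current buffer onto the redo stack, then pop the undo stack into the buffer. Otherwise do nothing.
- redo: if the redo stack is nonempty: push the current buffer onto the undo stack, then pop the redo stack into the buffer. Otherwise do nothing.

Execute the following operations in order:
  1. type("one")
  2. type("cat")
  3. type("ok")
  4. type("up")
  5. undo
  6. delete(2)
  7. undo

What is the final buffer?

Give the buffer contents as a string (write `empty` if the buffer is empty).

After op 1 (type): buf='one' undo_depth=1 redo_depth=0
After op 2 (type): buf='onecat' undo_depth=2 redo_depth=0
After op 3 (type): buf='onecatok' undo_depth=3 redo_depth=0
After op 4 (type): buf='onecatokup' undo_depth=4 redo_depth=0
After op 5 (undo): buf='onecatok' undo_depth=3 redo_depth=1
After op 6 (delete): buf='onecat' undo_depth=4 redo_depth=0
After op 7 (undo): buf='onecatok' undo_depth=3 redo_depth=1

Answer: onecatok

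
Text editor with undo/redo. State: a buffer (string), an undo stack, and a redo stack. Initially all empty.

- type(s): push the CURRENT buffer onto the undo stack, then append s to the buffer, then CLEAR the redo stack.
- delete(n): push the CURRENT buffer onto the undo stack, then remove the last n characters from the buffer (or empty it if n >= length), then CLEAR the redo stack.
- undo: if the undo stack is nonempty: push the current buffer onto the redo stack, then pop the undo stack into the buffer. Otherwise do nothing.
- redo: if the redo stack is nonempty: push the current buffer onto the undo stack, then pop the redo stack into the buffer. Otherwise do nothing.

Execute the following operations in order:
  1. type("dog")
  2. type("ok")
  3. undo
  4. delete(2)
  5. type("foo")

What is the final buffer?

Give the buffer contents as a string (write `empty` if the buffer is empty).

Answer: dfoo

Derivation:
After op 1 (type): buf='dog' undo_depth=1 redo_depth=0
After op 2 (type): buf='dogok' undo_depth=2 redo_depth=0
After op 3 (undo): buf='dog' undo_depth=1 redo_depth=1
After op 4 (delete): buf='d' undo_depth=2 redo_depth=0
After op 5 (type): buf='dfoo' undo_depth=3 redo_depth=0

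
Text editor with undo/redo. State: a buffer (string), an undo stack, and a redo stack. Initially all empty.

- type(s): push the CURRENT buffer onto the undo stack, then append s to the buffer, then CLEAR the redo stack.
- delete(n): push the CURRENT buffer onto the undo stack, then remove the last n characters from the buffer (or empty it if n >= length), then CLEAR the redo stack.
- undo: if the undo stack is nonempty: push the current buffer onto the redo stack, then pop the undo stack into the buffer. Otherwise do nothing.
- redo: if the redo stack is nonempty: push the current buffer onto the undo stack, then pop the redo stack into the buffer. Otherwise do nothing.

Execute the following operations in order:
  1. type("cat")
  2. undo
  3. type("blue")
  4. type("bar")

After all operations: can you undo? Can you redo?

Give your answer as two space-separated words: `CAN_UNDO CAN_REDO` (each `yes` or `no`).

After op 1 (type): buf='cat' undo_depth=1 redo_depth=0
After op 2 (undo): buf='(empty)' undo_depth=0 redo_depth=1
After op 3 (type): buf='blue' undo_depth=1 redo_depth=0
After op 4 (type): buf='bluebar' undo_depth=2 redo_depth=0

Answer: yes no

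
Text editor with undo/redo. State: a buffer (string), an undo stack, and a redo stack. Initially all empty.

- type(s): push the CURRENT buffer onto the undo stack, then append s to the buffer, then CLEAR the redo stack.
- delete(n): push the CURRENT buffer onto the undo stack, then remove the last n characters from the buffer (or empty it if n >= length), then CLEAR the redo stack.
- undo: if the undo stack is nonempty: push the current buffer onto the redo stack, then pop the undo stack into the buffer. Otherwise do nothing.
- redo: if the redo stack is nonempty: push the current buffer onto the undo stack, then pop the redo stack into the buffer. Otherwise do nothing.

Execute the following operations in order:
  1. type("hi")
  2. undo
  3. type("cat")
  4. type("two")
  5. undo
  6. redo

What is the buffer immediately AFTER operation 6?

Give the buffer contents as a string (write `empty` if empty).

Answer: cattwo

Derivation:
After op 1 (type): buf='hi' undo_depth=1 redo_depth=0
After op 2 (undo): buf='(empty)' undo_depth=0 redo_depth=1
After op 3 (type): buf='cat' undo_depth=1 redo_depth=0
After op 4 (type): buf='cattwo' undo_depth=2 redo_depth=0
After op 5 (undo): buf='cat' undo_depth=1 redo_depth=1
After op 6 (redo): buf='cattwo' undo_depth=2 redo_depth=0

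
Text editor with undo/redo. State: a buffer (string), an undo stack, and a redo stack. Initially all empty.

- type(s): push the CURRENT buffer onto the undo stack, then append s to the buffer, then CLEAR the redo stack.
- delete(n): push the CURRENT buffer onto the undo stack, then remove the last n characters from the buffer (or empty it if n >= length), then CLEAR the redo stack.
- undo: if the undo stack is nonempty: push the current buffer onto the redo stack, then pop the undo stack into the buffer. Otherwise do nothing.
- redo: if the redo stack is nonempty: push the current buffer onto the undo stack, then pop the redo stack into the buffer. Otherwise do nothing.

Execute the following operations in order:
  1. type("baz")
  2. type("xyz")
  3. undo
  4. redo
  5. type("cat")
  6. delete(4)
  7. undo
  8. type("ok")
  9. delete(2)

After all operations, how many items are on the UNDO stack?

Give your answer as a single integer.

After op 1 (type): buf='baz' undo_depth=1 redo_depth=0
After op 2 (type): buf='bazxyz' undo_depth=2 redo_depth=0
After op 3 (undo): buf='baz' undo_depth=1 redo_depth=1
After op 4 (redo): buf='bazxyz' undo_depth=2 redo_depth=0
After op 5 (type): buf='bazxyzcat' undo_depth=3 redo_depth=0
After op 6 (delete): buf='bazxy' undo_depth=4 redo_depth=0
After op 7 (undo): buf='bazxyzcat' undo_depth=3 redo_depth=1
After op 8 (type): buf='bazxyzcatok' undo_depth=4 redo_depth=0
After op 9 (delete): buf='bazxyzcat' undo_depth=5 redo_depth=0

Answer: 5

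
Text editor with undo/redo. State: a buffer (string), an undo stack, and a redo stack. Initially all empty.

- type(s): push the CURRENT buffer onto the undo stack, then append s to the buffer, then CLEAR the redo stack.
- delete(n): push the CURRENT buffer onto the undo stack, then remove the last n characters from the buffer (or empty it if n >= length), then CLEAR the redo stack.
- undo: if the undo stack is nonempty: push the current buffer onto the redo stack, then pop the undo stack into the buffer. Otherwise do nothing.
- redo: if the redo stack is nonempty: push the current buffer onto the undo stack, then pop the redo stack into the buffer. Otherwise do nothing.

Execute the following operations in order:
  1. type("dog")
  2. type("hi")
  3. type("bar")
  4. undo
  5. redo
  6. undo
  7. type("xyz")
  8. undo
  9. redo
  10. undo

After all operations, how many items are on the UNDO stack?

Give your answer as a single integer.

Answer: 2

Derivation:
After op 1 (type): buf='dog' undo_depth=1 redo_depth=0
After op 2 (type): buf='doghi' undo_depth=2 redo_depth=0
After op 3 (type): buf='doghibar' undo_depth=3 redo_depth=0
After op 4 (undo): buf='doghi' undo_depth=2 redo_depth=1
After op 5 (redo): buf='doghibar' undo_depth=3 redo_depth=0
After op 6 (undo): buf='doghi' undo_depth=2 redo_depth=1
After op 7 (type): buf='doghixyz' undo_depth=3 redo_depth=0
After op 8 (undo): buf='doghi' undo_depth=2 redo_depth=1
After op 9 (redo): buf='doghixyz' undo_depth=3 redo_depth=0
After op 10 (undo): buf='doghi' undo_depth=2 redo_depth=1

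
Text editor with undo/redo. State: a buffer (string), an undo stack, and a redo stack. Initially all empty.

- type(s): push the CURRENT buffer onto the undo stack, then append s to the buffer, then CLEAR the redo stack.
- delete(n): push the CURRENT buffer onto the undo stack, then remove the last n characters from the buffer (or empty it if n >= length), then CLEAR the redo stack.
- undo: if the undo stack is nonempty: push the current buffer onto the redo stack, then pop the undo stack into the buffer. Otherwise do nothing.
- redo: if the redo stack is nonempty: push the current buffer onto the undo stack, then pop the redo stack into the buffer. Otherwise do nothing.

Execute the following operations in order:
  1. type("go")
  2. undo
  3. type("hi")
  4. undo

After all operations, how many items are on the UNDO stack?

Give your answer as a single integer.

Answer: 0

Derivation:
After op 1 (type): buf='go' undo_depth=1 redo_depth=0
After op 2 (undo): buf='(empty)' undo_depth=0 redo_depth=1
After op 3 (type): buf='hi' undo_depth=1 redo_depth=0
After op 4 (undo): buf='(empty)' undo_depth=0 redo_depth=1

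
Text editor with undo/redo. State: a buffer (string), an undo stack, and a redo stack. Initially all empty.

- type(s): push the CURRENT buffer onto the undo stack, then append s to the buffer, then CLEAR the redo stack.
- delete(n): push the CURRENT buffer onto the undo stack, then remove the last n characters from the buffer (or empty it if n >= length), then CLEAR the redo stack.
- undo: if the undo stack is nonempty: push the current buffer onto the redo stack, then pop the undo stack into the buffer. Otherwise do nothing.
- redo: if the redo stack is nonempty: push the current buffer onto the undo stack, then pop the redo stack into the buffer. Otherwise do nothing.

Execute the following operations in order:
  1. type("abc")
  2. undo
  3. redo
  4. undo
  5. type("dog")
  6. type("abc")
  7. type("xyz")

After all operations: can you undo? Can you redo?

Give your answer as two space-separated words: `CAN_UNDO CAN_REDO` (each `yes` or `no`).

After op 1 (type): buf='abc' undo_depth=1 redo_depth=0
After op 2 (undo): buf='(empty)' undo_depth=0 redo_depth=1
After op 3 (redo): buf='abc' undo_depth=1 redo_depth=0
After op 4 (undo): buf='(empty)' undo_depth=0 redo_depth=1
After op 5 (type): buf='dog' undo_depth=1 redo_depth=0
After op 6 (type): buf='dogabc' undo_depth=2 redo_depth=0
After op 7 (type): buf='dogabcxyz' undo_depth=3 redo_depth=0

Answer: yes no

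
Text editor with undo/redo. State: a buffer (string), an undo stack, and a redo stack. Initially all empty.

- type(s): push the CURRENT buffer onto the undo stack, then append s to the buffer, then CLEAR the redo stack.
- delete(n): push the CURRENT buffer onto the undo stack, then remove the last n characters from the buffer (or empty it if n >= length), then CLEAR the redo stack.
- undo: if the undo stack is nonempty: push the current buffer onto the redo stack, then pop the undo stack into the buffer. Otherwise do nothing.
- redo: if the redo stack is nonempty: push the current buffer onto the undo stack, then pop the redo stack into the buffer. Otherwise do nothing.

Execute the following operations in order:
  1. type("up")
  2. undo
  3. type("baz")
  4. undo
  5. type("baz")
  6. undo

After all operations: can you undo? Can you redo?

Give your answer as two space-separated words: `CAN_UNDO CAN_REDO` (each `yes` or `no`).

After op 1 (type): buf='up' undo_depth=1 redo_depth=0
After op 2 (undo): buf='(empty)' undo_depth=0 redo_depth=1
After op 3 (type): buf='baz' undo_depth=1 redo_depth=0
After op 4 (undo): buf='(empty)' undo_depth=0 redo_depth=1
After op 5 (type): buf='baz' undo_depth=1 redo_depth=0
After op 6 (undo): buf='(empty)' undo_depth=0 redo_depth=1

Answer: no yes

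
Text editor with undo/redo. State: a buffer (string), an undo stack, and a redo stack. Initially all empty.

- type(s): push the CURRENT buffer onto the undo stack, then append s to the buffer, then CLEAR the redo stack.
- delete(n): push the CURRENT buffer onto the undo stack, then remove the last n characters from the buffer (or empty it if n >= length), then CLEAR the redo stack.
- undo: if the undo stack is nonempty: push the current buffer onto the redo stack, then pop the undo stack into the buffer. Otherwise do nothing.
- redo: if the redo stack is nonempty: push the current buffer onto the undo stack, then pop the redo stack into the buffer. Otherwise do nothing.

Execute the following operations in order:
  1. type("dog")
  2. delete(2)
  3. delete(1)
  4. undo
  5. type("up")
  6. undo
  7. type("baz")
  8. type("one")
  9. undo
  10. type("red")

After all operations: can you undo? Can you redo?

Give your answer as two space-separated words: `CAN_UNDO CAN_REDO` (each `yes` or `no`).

Answer: yes no

Derivation:
After op 1 (type): buf='dog' undo_depth=1 redo_depth=0
After op 2 (delete): buf='d' undo_depth=2 redo_depth=0
After op 3 (delete): buf='(empty)' undo_depth=3 redo_depth=0
After op 4 (undo): buf='d' undo_depth=2 redo_depth=1
After op 5 (type): buf='dup' undo_depth=3 redo_depth=0
After op 6 (undo): buf='d' undo_depth=2 redo_depth=1
After op 7 (type): buf='dbaz' undo_depth=3 redo_depth=0
After op 8 (type): buf='dbazone' undo_depth=4 redo_depth=0
After op 9 (undo): buf='dbaz' undo_depth=3 redo_depth=1
After op 10 (type): buf='dbazred' undo_depth=4 redo_depth=0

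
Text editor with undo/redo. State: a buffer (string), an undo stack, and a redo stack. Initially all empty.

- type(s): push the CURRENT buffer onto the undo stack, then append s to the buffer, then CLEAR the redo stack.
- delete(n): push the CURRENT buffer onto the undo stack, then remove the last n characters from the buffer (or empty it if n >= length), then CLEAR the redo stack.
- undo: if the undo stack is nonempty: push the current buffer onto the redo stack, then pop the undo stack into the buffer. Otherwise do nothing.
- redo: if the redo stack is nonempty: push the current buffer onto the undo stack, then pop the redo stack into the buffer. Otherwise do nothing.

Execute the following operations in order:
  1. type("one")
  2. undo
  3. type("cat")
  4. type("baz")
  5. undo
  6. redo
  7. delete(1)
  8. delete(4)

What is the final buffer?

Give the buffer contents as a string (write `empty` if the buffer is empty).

Answer: c

Derivation:
After op 1 (type): buf='one' undo_depth=1 redo_depth=0
After op 2 (undo): buf='(empty)' undo_depth=0 redo_depth=1
After op 3 (type): buf='cat' undo_depth=1 redo_depth=0
After op 4 (type): buf='catbaz' undo_depth=2 redo_depth=0
After op 5 (undo): buf='cat' undo_depth=1 redo_depth=1
After op 6 (redo): buf='catbaz' undo_depth=2 redo_depth=0
After op 7 (delete): buf='catba' undo_depth=3 redo_depth=0
After op 8 (delete): buf='c' undo_depth=4 redo_depth=0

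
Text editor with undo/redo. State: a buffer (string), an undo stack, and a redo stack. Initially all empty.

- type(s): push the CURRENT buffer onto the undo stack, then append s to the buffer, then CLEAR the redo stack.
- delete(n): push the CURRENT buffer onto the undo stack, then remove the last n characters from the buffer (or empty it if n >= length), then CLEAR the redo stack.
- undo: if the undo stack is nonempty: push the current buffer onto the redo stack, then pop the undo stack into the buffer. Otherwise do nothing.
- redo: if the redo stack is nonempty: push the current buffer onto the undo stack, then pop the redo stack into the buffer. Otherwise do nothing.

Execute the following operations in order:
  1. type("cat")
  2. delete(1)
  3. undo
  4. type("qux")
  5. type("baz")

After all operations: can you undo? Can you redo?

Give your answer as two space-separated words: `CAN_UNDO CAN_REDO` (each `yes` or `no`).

Answer: yes no

Derivation:
After op 1 (type): buf='cat' undo_depth=1 redo_depth=0
After op 2 (delete): buf='ca' undo_depth=2 redo_depth=0
After op 3 (undo): buf='cat' undo_depth=1 redo_depth=1
After op 4 (type): buf='catqux' undo_depth=2 redo_depth=0
After op 5 (type): buf='catquxbaz' undo_depth=3 redo_depth=0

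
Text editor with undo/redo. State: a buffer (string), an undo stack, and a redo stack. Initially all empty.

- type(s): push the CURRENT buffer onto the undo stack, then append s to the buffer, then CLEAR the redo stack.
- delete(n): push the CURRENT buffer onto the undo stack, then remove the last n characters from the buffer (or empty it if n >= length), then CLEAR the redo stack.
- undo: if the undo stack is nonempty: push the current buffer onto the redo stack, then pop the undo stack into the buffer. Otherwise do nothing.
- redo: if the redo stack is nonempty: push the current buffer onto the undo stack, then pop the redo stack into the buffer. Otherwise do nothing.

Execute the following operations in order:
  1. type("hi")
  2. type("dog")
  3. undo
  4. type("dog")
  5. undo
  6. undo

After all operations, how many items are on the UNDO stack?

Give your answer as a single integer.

After op 1 (type): buf='hi' undo_depth=1 redo_depth=0
After op 2 (type): buf='hidog' undo_depth=2 redo_depth=0
After op 3 (undo): buf='hi' undo_depth=1 redo_depth=1
After op 4 (type): buf='hidog' undo_depth=2 redo_depth=0
After op 5 (undo): buf='hi' undo_depth=1 redo_depth=1
After op 6 (undo): buf='(empty)' undo_depth=0 redo_depth=2

Answer: 0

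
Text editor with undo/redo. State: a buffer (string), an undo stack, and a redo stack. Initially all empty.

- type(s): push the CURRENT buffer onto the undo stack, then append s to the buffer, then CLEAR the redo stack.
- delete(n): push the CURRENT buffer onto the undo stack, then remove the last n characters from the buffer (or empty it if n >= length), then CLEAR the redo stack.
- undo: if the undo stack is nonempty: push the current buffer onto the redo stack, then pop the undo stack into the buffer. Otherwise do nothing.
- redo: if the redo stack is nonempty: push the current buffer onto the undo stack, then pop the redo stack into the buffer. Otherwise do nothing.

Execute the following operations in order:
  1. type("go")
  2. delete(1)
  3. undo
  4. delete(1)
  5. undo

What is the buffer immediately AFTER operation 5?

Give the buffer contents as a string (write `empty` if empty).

After op 1 (type): buf='go' undo_depth=1 redo_depth=0
After op 2 (delete): buf='g' undo_depth=2 redo_depth=0
After op 3 (undo): buf='go' undo_depth=1 redo_depth=1
After op 4 (delete): buf='g' undo_depth=2 redo_depth=0
After op 5 (undo): buf='go' undo_depth=1 redo_depth=1

Answer: go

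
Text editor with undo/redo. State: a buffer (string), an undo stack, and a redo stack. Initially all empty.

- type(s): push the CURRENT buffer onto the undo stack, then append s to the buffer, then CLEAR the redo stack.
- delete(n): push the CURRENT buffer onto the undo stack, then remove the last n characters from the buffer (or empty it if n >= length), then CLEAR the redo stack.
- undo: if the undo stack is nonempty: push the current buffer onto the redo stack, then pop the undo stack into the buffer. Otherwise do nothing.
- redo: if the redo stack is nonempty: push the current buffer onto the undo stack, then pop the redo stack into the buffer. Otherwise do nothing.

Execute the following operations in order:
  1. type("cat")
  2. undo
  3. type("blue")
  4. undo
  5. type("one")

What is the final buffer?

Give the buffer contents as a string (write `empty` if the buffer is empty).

After op 1 (type): buf='cat' undo_depth=1 redo_depth=0
After op 2 (undo): buf='(empty)' undo_depth=0 redo_depth=1
After op 3 (type): buf='blue' undo_depth=1 redo_depth=0
After op 4 (undo): buf='(empty)' undo_depth=0 redo_depth=1
After op 5 (type): buf='one' undo_depth=1 redo_depth=0

Answer: one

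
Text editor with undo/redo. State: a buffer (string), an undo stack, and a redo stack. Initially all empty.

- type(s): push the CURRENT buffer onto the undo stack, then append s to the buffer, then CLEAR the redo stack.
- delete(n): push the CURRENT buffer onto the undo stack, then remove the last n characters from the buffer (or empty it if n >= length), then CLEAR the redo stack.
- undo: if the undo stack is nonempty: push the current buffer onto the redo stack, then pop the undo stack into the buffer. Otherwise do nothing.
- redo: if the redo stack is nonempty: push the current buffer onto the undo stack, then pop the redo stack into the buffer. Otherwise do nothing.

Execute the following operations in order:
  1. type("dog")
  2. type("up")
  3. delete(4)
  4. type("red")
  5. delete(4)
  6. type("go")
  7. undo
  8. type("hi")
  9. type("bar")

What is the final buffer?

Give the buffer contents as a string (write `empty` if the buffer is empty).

Answer: hibar

Derivation:
After op 1 (type): buf='dog' undo_depth=1 redo_depth=0
After op 2 (type): buf='dogup' undo_depth=2 redo_depth=0
After op 3 (delete): buf='d' undo_depth=3 redo_depth=0
After op 4 (type): buf='dred' undo_depth=4 redo_depth=0
After op 5 (delete): buf='(empty)' undo_depth=5 redo_depth=0
After op 6 (type): buf='go' undo_depth=6 redo_depth=0
After op 7 (undo): buf='(empty)' undo_depth=5 redo_depth=1
After op 8 (type): buf='hi' undo_depth=6 redo_depth=0
After op 9 (type): buf='hibar' undo_depth=7 redo_depth=0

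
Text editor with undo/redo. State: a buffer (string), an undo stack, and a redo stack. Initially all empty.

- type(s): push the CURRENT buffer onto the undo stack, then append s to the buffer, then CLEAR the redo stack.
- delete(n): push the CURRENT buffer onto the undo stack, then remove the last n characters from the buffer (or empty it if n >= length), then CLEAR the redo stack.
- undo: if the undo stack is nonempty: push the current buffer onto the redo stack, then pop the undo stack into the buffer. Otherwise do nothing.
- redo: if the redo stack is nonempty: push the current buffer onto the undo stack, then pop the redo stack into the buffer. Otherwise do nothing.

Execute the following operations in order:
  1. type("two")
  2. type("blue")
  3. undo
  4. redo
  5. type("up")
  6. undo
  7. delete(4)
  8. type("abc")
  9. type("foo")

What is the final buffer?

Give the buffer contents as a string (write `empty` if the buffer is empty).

Answer: twoabcfoo

Derivation:
After op 1 (type): buf='two' undo_depth=1 redo_depth=0
After op 2 (type): buf='twoblue' undo_depth=2 redo_depth=0
After op 3 (undo): buf='two' undo_depth=1 redo_depth=1
After op 4 (redo): buf='twoblue' undo_depth=2 redo_depth=0
After op 5 (type): buf='twoblueup' undo_depth=3 redo_depth=0
After op 6 (undo): buf='twoblue' undo_depth=2 redo_depth=1
After op 7 (delete): buf='two' undo_depth=3 redo_depth=0
After op 8 (type): buf='twoabc' undo_depth=4 redo_depth=0
After op 9 (type): buf='twoabcfoo' undo_depth=5 redo_depth=0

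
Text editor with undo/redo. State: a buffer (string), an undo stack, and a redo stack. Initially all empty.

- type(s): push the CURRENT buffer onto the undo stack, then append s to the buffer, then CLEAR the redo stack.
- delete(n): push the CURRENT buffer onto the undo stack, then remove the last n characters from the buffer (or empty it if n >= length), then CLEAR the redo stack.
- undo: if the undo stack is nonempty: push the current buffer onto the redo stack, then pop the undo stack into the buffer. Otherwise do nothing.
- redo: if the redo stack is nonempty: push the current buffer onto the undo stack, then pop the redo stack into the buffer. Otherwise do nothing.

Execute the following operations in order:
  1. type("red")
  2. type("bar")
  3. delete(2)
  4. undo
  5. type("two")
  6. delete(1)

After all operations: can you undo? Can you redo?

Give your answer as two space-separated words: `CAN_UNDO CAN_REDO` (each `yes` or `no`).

Answer: yes no

Derivation:
After op 1 (type): buf='red' undo_depth=1 redo_depth=0
After op 2 (type): buf='redbar' undo_depth=2 redo_depth=0
After op 3 (delete): buf='redb' undo_depth=3 redo_depth=0
After op 4 (undo): buf='redbar' undo_depth=2 redo_depth=1
After op 5 (type): buf='redbartwo' undo_depth=3 redo_depth=0
After op 6 (delete): buf='redbartw' undo_depth=4 redo_depth=0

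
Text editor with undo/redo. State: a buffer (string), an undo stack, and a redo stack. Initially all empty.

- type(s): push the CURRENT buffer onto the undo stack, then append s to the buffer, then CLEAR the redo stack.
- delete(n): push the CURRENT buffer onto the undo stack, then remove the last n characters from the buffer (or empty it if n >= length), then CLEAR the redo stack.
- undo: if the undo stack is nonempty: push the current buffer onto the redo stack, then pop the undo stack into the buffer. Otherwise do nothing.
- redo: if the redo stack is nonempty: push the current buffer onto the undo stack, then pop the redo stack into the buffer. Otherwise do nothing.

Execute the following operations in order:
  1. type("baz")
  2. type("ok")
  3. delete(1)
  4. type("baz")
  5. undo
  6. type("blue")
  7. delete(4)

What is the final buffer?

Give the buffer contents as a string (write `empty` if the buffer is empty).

After op 1 (type): buf='baz' undo_depth=1 redo_depth=0
After op 2 (type): buf='bazok' undo_depth=2 redo_depth=0
After op 3 (delete): buf='bazo' undo_depth=3 redo_depth=0
After op 4 (type): buf='bazobaz' undo_depth=4 redo_depth=0
After op 5 (undo): buf='bazo' undo_depth=3 redo_depth=1
After op 6 (type): buf='bazoblue' undo_depth=4 redo_depth=0
After op 7 (delete): buf='bazo' undo_depth=5 redo_depth=0

Answer: bazo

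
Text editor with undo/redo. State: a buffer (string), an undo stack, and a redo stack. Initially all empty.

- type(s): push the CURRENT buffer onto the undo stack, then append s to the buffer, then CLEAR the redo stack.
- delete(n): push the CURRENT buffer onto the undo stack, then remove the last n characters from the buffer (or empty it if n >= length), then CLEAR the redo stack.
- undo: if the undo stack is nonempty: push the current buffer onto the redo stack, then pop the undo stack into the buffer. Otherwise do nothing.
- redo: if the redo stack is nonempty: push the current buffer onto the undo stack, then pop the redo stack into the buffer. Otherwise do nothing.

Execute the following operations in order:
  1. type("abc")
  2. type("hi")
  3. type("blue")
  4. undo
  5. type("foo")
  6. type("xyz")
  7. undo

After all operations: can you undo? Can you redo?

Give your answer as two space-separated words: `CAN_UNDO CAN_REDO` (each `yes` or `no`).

Answer: yes yes

Derivation:
After op 1 (type): buf='abc' undo_depth=1 redo_depth=0
After op 2 (type): buf='abchi' undo_depth=2 redo_depth=0
After op 3 (type): buf='abchiblue' undo_depth=3 redo_depth=0
After op 4 (undo): buf='abchi' undo_depth=2 redo_depth=1
After op 5 (type): buf='abchifoo' undo_depth=3 redo_depth=0
After op 6 (type): buf='abchifooxyz' undo_depth=4 redo_depth=0
After op 7 (undo): buf='abchifoo' undo_depth=3 redo_depth=1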